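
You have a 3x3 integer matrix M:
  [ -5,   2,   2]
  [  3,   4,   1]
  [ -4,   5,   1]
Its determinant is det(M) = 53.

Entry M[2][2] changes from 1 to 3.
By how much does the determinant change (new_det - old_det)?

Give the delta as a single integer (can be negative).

Answer: -52

Derivation:
Cofactor C_22 = -26
Entry delta = 3 - 1 = 2
Det delta = entry_delta * cofactor = 2 * -26 = -52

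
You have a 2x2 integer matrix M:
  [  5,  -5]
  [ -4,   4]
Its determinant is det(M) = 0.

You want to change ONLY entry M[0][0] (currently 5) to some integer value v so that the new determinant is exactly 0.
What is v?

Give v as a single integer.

Answer: 5

Derivation:
det is linear in entry M[0][0]: det = old_det + (v - 5) * C_00
Cofactor C_00 = 4
Want det = 0: 0 + (v - 5) * 4 = 0
  (v - 5) = 0 / 4 = 0
  v = 5 + (0) = 5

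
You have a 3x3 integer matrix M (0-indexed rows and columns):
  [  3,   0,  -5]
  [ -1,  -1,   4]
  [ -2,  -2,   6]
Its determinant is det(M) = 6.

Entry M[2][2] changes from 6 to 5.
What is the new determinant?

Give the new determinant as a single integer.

Answer: 9

Derivation:
det is linear in row 2: changing M[2][2] by delta changes det by delta * cofactor(2,2).
Cofactor C_22 = (-1)^(2+2) * minor(2,2) = -3
Entry delta = 5 - 6 = -1
Det delta = -1 * -3 = 3
New det = 6 + 3 = 9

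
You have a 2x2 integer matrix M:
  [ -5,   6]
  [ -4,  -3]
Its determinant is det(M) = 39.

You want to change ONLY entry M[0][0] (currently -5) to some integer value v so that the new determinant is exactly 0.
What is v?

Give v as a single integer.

det is linear in entry M[0][0]: det = old_det + (v - -5) * C_00
Cofactor C_00 = -3
Want det = 0: 39 + (v - -5) * -3 = 0
  (v - -5) = -39 / -3 = 13
  v = -5 + (13) = 8

Answer: 8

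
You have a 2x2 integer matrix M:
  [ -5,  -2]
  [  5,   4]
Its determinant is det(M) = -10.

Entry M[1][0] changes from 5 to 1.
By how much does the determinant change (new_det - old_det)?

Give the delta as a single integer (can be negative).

Answer: -8

Derivation:
Cofactor C_10 = 2
Entry delta = 1 - 5 = -4
Det delta = entry_delta * cofactor = -4 * 2 = -8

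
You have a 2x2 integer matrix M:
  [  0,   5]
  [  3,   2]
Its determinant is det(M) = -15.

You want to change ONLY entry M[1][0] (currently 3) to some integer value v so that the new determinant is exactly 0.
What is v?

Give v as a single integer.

Answer: 0

Derivation:
det is linear in entry M[1][0]: det = old_det + (v - 3) * C_10
Cofactor C_10 = -5
Want det = 0: -15 + (v - 3) * -5 = 0
  (v - 3) = 15 / -5 = -3
  v = 3 + (-3) = 0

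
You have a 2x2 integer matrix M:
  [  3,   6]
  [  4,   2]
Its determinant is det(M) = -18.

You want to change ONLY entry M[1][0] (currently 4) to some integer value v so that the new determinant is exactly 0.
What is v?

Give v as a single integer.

det is linear in entry M[1][0]: det = old_det + (v - 4) * C_10
Cofactor C_10 = -6
Want det = 0: -18 + (v - 4) * -6 = 0
  (v - 4) = 18 / -6 = -3
  v = 4 + (-3) = 1

Answer: 1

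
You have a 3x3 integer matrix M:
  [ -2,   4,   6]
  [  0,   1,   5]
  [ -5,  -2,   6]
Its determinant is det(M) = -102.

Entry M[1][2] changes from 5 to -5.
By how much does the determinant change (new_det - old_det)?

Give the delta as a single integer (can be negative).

Answer: 240

Derivation:
Cofactor C_12 = -24
Entry delta = -5 - 5 = -10
Det delta = entry_delta * cofactor = -10 * -24 = 240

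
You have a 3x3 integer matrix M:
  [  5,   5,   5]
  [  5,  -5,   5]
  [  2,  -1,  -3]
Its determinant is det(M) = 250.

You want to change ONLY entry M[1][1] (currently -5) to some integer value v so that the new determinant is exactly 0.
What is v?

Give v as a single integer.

det is linear in entry M[1][1]: det = old_det + (v - -5) * C_11
Cofactor C_11 = -25
Want det = 0: 250 + (v - -5) * -25 = 0
  (v - -5) = -250 / -25 = 10
  v = -5 + (10) = 5

Answer: 5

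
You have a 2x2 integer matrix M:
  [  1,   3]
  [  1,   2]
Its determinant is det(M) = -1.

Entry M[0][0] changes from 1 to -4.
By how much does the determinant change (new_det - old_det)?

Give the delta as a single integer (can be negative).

Cofactor C_00 = 2
Entry delta = -4 - 1 = -5
Det delta = entry_delta * cofactor = -5 * 2 = -10

Answer: -10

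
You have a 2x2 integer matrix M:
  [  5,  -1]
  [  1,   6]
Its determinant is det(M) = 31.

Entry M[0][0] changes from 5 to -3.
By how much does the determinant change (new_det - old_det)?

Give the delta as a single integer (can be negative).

Answer: -48

Derivation:
Cofactor C_00 = 6
Entry delta = -3 - 5 = -8
Det delta = entry_delta * cofactor = -8 * 6 = -48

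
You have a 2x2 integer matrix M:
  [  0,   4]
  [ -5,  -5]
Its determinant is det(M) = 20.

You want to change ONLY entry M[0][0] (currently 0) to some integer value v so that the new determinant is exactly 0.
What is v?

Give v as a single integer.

det is linear in entry M[0][0]: det = old_det + (v - 0) * C_00
Cofactor C_00 = -5
Want det = 0: 20 + (v - 0) * -5 = 0
  (v - 0) = -20 / -5 = 4
  v = 0 + (4) = 4

Answer: 4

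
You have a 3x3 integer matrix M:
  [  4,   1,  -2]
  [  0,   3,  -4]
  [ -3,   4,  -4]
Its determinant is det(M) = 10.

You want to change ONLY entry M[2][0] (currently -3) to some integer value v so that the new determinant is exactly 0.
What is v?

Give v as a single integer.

Answer: -8

Derivation:
det is linear in entry M[2][0]: det = old_det + (v - -3) * C_20
Cofactor C_20 = 2
Want det = 0: 10 + (v - -3) * 2 = 0
  (v - -3) = -10 / 2 = -5
  v = -3 + (-5) = -8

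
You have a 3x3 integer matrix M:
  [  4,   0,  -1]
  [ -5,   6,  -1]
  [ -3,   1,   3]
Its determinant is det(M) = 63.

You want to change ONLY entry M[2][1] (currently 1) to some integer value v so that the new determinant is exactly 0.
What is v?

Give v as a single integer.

Answer: -6

Derivation:
det is linear in entry M[2][1]: det = old_det + (v - 1) * C_21
Cofactor C_21 = 9
Want det = 0: 63 + (v - 1) * 9 = 0
  (v - 1) = -63 / 9 = -7
  v = 1 + (-7) = -6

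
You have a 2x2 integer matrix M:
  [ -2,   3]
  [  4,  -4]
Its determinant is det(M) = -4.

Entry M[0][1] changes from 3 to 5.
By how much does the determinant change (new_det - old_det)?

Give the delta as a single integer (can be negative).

Cofactor C_01 = -4
Entry delta = 5 - 3 = 2
Det delta = entry_delta * cofactor = 2 * -4 = -8

Answer: -8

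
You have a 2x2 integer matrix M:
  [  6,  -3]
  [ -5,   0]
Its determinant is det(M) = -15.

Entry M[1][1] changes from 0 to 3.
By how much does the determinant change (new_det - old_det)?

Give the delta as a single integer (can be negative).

Cofactor C_11 = 6
Entry delta = 3 - 0 = 3
Det delta = entry_delta * cofactor = 3 * 6 = 18

Answer: 18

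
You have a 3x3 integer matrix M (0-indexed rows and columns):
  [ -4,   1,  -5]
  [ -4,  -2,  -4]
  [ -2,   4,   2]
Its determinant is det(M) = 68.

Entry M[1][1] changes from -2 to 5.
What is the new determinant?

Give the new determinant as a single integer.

Answer: -58

Derivation:
det is linear in row 1: changing M[1][1] by delta changes det by delta * cofactor(1,1).
Cofactor C_11 = (-1)^(1+1) * minor(1,1) = -18
Entry delta = 5 - -2 = 7
Det delta = 7 * -18 = -126
New det = 68 + -126 = -58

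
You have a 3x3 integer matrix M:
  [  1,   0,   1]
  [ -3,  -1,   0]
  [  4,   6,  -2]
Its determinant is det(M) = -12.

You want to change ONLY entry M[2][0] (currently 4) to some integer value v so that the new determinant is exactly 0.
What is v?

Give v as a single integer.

det is linear in entry M[2][0]: det = old_det + (v - 4) * C_20
Cofactor C_20 = 1
Want det = 0: -12 + (v - 4) * 1 = 0
  (v - 4) = 12 / 1 = 12
  v = 4 + (12) = 16

Answer: 16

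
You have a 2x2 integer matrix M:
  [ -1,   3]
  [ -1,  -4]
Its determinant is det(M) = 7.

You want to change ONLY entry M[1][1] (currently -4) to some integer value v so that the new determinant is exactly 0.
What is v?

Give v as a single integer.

Answer: 3

Derivation:
det is linear in entry M[1][1]: det = old_det + (v - -4) * C_11
Cofactor C_11 = -1
Want det = 0: 7 + (v - -4) * -1 = 0
  (v - -4) = -7 / -1 = 7
  v = -4 + (7) = 3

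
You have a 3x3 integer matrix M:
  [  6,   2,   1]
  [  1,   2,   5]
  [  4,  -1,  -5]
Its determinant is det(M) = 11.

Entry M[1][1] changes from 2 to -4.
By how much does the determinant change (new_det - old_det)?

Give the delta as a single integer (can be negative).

Answer: 204

Derivation:
Cofactor C_11 = -34
Entry delta = -4 - 2 = -6
Det delta = entry_delta * cofactor = -6 * -34 = 204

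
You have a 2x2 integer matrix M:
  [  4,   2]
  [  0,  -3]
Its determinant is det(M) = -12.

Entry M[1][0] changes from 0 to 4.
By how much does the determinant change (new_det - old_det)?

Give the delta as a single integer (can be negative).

Cofactor C_10 = -2
Entry delta = 4 - 0 = 4
Det delta = entry_delta * cofactor = 4 * -2 = -8

Answer: -8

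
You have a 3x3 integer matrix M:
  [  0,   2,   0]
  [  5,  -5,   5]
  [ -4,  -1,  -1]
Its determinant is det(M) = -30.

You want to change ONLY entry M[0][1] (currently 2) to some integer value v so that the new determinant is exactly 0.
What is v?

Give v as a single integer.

det is linear in entry M[0][1]: det = old_det + (v - 2) * C_01
Cofactor C_01 = -15
Want det = 0: -30 + (v - 2) * -15 = 0
  (v - 2) = 30 / -15 = -2
  v = 2 + (-2) = 0

Answer: 0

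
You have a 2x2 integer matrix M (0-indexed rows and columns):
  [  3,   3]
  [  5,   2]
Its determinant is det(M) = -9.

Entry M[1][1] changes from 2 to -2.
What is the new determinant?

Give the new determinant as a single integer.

det is linear in row 1: changing M[1][1] by delta changes det by delta * cofactor(1,1).
Cofactor C_11 = (-1)^(1+1) * minor(1,1) = 3
Entry delta = -2 - 2 = -4
Det delta = -4 * 3 = -12
New det = -9 + -12 = -21

Answer: -21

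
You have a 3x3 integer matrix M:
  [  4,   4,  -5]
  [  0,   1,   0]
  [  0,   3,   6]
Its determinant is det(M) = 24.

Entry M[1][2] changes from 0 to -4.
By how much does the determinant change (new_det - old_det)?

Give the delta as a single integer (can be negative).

Answer: 48

Derivation:
Cofactor C_12 = -12
Entry delta = -4 - 0 = -4
Det delta = entry_delta * cofactor = -4 * -12 = 48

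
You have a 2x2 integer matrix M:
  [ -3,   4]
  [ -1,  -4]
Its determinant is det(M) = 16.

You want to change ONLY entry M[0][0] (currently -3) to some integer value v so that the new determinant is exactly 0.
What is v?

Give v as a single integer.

det is linear in entry M[0][0]: det = old_det + (v - -3) * C_00
Cofactor C_00 = -4
Want det = 0: 16 + (v - -3) * -4 = 0
  (v - -3) = -16 / -4 = 4
  v = -3 + (4) = 1

Answer: 1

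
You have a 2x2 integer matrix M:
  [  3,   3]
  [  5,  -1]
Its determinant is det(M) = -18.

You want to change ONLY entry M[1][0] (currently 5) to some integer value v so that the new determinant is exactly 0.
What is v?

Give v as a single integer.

Answer: -1

Derivation:
det is linear in entry M[1][0]: det = old_det + (v - 5) * C_10
Cofactor C_10 = -3
Want det = 0: -18 + (v - 5) * -3 = 0
  (v - 5) = 18 / -3 = -6
  v = 5 + (-6) = -1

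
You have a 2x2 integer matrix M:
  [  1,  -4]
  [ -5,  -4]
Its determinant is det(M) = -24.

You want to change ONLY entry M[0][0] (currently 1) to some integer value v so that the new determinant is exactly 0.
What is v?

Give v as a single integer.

det is linear in entry M[0][0]: det = old_det + (v - 1) * C_00
Cofactor C_00 = -4
Want det = 0: -24 + (v - 1) * -4 = 0
  (v - 1) = 24 / -4 = -6
  v = 1 + (-6) = -5

Answer: -5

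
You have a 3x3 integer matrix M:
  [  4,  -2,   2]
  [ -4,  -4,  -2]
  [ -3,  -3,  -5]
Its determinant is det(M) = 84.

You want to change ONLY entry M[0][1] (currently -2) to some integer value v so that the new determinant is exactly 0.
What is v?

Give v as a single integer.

Answer: 4

Derivation:
det is linear in entry M[0][1]: det = old_det + (v - -2) * C_01
Cofactor C_01 = -14
Want det = 0: 84 + (v - -2) * -14 = 0
  (v - -2) = -84 / -14 = 6
  v = -2 + (6) = 4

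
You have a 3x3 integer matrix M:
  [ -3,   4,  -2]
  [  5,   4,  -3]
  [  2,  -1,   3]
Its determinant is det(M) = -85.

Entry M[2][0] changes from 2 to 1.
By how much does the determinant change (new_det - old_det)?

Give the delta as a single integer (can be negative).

Cofactor C_20 = -4
Entry delta = 1 - 2 = -1
Det delta = entry_delta * cofactor = -1 * -4 = 4

Answer: 4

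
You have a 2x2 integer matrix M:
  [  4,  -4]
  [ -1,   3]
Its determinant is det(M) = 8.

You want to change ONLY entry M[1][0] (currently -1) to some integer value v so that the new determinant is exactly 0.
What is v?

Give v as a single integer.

det is linear in entry M[1][0]: det = old_det + (v - -1) * C_10
Cofactor C_10 = 4
Want det = 0: 8 + (v - -1) * 4 = 0
  (v - -1) = -8 / 4 = -2
  v = -1 + (-2) = -3

Answer: -3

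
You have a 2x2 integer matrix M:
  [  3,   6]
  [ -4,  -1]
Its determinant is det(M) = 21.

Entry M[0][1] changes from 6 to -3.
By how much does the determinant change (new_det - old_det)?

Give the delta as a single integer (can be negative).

Cofactor C_01 = 4
Entry delta = -3 - 6 = -9
Det delta = entry_delta * cofactor = -9 * 4 = -36

Answer: -36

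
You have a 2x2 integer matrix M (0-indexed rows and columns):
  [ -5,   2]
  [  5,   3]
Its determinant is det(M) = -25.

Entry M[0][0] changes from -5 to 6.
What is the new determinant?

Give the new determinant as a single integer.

Answer: 8

Derivation:
det is linear in row 0: changing M[0][0] by delta changes det by delta * cofactor(0,0).
Cofactor C_00 = (-1)^(0+0) * minor(0,0) = 3
Entry delta = 6 - -5 = 11
Det delta = 11 * 3 = 33
New det = -25 + 33 = 8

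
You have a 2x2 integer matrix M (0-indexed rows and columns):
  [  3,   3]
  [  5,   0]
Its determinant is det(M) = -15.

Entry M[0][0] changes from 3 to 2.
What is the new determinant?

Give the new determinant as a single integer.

Answer: -15

Derivation:
det is linear in row 0: changing M[0][0] by delta changes det by delta * cofactor(0,0).
Cofactor C_00 = (-1)^(0+0) * minor(0,0) = 0
Entry delta = 2 - 3 = -1
Det delta = -1 * 0 = 0
New det = -15 + 0 = -15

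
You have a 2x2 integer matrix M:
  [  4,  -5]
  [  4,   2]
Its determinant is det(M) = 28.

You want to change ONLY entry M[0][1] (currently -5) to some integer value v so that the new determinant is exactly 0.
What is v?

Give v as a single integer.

det is linear in entry M[0][1]: det = old_det + (v - -5) * C_01
Cofactor C_01 = -4
Want det = 0: 28 + (v - -5) * -4 = 0
  (v - -5) = -28 / -4 = 7
  v = -5 + (7) = 2

Answer: 2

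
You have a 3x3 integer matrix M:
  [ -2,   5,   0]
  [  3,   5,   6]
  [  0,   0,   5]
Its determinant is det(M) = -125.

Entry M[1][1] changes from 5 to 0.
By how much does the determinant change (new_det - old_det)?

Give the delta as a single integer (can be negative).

Answer: 50

Derivation:
Cofactor C_11 = -10
Entry delta = 0 - 5 = -5
Det delta = entry_delta * cofactor = -5 * -10 = 50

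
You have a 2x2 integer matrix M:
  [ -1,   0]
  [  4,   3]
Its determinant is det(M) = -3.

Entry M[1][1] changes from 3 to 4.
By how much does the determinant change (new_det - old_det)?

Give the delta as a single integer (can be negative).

Answer: -1

Derivation:
Cofactor C_11 = -1
Entry delta = 4 - 3 = 1
Det delta = entry_delta * cofactor = 1 * -1 = -1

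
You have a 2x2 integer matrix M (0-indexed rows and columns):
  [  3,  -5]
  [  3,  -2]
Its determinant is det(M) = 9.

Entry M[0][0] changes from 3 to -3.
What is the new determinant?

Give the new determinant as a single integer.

Answer: 21

Derivation:
det is linear in row 0: changing M[0][0] by delta changes det by delta * cofactor(0,0).
Cofactor C_00 = (-1)^(0+0) * minor(0,0) = -2
Entry delta = -3 - 3 = -6
Det delta = -6 * -2 = 12
New det = 9 + 12 = 21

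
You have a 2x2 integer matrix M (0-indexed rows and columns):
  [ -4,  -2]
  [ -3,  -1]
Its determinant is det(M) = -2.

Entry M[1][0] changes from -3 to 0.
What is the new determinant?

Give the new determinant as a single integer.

Answer: 4

Derivation:
det is linear in row 1: changing M[1][0] by delta changes det by delta * cofactor(1,0).
Cofactor C_10 = (-1)^(1+0) * minor(1,0) = 2
Entry delta = 0 - -3 = 3
Det delta = 3 * 2 = 6
New det = -2 + 6 = 4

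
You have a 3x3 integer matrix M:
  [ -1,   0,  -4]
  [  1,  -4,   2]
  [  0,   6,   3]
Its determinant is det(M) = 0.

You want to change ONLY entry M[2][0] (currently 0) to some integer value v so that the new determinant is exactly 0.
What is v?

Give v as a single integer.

Answer: 0

Derivation:
det is linear in entry M[2][0]: det = old_det + (v - 0) * C_20
Cofactor C_20 = -16
Want det = 0: 0 + (v - 0) * -16 = 0
  (v - 0) = 0 / -16 = 0
  v = 0 + (0) = 0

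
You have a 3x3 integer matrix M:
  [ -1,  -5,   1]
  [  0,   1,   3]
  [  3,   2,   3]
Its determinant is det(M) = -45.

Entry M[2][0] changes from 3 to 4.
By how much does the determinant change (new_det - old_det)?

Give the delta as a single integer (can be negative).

Answer: -16

Derivation:
Cofactor C_20 = -16
Entry delta = 4 - 3 = 1
Det delta = entry_delta * cofactor = 1 * -16 = -16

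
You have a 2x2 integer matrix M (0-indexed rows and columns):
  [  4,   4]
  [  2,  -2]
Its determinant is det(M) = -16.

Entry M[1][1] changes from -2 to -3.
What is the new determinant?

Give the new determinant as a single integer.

det is linear in row 1: changing M[1][1] by delta changes det by delta * cofactor(1,1).
Cofactor C_11 = (-1)^(1+1) * minor(1,1) = 4
Entry delta = -3 - -2 = -1
Det delta = -1 * 4 = -4
New det = -16 + -4 = -20

Answer: -20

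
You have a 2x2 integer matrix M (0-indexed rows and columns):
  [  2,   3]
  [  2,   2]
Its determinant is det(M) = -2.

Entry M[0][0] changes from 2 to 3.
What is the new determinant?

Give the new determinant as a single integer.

Answer: 0

Derivation:
det is linear in row 0: changing M[0][0] by delta changes det by delta * cofactor(0,0).
Cofactor C_00 = (-1)^(0+0) * minor(0,0) = 2
Entry delta = 3 - 2 = 1
Det delta = 1 * 2 = 2
New det = -2 + 2 = 0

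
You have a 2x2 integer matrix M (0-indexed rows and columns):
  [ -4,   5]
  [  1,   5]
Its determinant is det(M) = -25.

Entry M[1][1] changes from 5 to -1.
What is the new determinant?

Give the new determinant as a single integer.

det is linear in row 1: changing M[1][1] by delta changes det by delta * cofactor(1,1).
Cofactor C_11 = (-1)^(1+1) * minor(1,1) = -4
Entry delta = -1 - 5 = -6
Det delta = -6 * -4 = 24
New det = -25 + 24 = -1

Answer: -1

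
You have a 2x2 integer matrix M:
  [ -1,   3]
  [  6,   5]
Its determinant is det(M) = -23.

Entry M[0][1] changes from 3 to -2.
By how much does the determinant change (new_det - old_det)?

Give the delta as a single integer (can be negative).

Answer: 30

Derivation:
Cofactor C_01 = -6
Entry delta = -2 - 3 = -5
Det delta = entry_delta * cofactor = -5 * -6 = 30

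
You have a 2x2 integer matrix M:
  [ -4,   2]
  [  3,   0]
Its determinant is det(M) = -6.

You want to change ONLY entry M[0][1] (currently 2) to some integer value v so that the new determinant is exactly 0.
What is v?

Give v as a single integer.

Answer: 0

Derivation:
det is linear in entry M[0][1]: det = old_det + (v - 2) * C_01
Cofactor C_01 = -3
Want det = 0: -6 + (v - 2) * -3 = 0
  (v - 2) = 6 / -3 = -2
  v = 2 + (-2) = 0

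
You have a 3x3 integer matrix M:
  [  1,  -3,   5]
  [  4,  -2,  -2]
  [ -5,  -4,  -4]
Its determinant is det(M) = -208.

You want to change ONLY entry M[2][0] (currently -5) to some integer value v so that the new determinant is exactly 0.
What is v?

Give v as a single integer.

Answer: 8

Derivation:
det is linear in entry M[2][0]: det = old_det + (v - -5) * C_20
Cofactor C_20 = 16
Want det = 0: -208 + (v - -5) * 16 = 0
  (v - -5) = 208 / 16 = 13
  v = -5 + (13) = 8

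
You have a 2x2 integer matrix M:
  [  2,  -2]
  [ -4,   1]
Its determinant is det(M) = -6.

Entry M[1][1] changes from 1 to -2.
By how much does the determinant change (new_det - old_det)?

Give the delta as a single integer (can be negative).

Answer: -6

Derivation:
Cofactor C_11 = 2
Entry delta = -2 - 1 = -3
Det delta = entry_delta * cofactor = -3 * 2 = -6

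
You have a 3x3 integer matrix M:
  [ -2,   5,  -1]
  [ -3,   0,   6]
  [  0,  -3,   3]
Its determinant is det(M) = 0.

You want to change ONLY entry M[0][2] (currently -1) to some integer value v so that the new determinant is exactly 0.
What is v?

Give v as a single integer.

Answer: -1

Derivation:
det is linear in entry M[0][2]: det = old_det + (v - -1) * C_02
Cofactor C_02 = 9
Want det = 0: 0 + (v - -1) * 9 = 0
  (v - -1) = 0 / 9 = 0
  v = -1 + (0) = -1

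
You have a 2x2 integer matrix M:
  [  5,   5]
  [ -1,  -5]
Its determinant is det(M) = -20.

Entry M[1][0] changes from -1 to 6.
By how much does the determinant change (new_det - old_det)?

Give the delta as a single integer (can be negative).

Answer: -35

Derivation:
Cofactor C_10 = -5
Entry delta = 6 - -1 = 7
Det delta = entry_delta * cofactor = 7 * -5 = -35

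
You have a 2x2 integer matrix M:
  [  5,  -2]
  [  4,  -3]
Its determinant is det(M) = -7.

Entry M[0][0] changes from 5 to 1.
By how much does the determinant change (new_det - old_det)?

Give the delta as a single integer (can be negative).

Answer: 12

Derivation:
Cofactor C_00 = -3
Entry delta = 1 - 5 = -4
Det delta = entry_delta * cofactor = -4 * -3 = 12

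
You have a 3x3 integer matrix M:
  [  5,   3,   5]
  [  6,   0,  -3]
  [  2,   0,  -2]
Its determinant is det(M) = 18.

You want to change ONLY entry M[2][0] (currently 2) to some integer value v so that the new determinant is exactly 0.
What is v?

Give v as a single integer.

Answer: 4

Derivation:
det is linear in entry M[2][0]: det = old_det + (v - 2) * C_20
Cofactor C_20 = -9
Want det = 0: 18 + (v - 2) * -9 = 0
  (v - 2) = -18 / -9 = 2
  v = 2 + (2) = 4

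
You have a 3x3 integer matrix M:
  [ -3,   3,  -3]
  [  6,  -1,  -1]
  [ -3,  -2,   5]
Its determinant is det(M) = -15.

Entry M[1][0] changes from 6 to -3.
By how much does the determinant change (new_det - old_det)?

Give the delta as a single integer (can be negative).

Answer: 81

Derivation:
Cofactor C_10 = -9
Entry delta = -3 - 6 = -9
Det delta = entry_delta * cofactor = -9 * -9 = 81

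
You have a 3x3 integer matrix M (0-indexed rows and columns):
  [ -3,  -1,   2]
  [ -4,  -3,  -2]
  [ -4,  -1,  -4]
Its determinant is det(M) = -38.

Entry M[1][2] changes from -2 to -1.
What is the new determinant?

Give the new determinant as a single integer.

Answer: -37

Derivation:
det is linear in row 1: changing M[1][2] by delta changes det by delta * cofactor(1,2).
Cofactor C_12 = (-1)^(1+2) * minor(1,2) = 1
Entry delta = -1 - -2 = 1
Det delta = 1 * 1 = 1
New det = -38 + 1 = -37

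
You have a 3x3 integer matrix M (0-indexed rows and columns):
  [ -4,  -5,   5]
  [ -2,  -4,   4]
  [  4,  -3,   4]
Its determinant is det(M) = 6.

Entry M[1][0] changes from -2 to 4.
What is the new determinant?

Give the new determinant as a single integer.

det is linear in row 1: changing M[1][0] by delta changes det by delta * cofactor(1,0).
Cofactor C_10 = (-1)^(1+0) * minor(1,0) = 5
Entry delta = 4 - -2 = 6
Det delta = 6 * 5 = 30
New det = 6 + 30 = 36

Answer: 36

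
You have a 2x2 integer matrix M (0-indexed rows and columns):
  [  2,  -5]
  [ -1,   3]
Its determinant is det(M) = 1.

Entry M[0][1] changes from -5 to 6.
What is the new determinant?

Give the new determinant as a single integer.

Answer: 12

Derivation:
det is linear in row 0: changing M[0][1] by delta changes det by delta * cofactor(0,1).
Cofactor C_01 = (-1)^(0+1) * minor(0,1) = 1
Entry delta = 6 - -5 = 11
Det delta = 11 * 1 = 11
New det = 1 + 11 = 12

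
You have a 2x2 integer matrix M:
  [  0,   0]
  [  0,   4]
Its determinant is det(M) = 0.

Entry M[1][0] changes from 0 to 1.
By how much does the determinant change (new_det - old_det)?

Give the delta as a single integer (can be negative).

Answer: 0

Derivation:
Cofactor C_10 = 0
Entry delta = 1 - 0 = 1
Det delta = entry_delta * cofactor = 1 * 0 = 0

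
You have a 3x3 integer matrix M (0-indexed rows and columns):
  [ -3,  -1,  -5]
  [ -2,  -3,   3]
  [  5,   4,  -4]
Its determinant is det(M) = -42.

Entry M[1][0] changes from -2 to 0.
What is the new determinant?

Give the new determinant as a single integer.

det is linear in row 1: changing M[1][0] by delta changes det by delta * cofactor(1,0).
Cofactor C_10 = (-1)^(1+0) * minor(1,0) = -24
Entry delta = 0 - -2 = 2
Det delta = 2 * -24 = -48
New det = -42 + -48 = -90

Answer: -90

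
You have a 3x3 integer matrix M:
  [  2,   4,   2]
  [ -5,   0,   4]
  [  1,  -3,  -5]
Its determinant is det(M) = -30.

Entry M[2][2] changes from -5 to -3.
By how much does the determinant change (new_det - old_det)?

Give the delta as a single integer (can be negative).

Answer: 40

Derivation:
Cofactor C_22 = 20
Entry delta = -3 - -5 = 2
Det delta = entry_delta * cofactor = 2 * 20 = 40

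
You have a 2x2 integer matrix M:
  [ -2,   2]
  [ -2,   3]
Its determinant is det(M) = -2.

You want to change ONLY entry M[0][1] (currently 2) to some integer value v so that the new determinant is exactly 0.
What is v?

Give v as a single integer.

Answer: 3

Derivation:
det is linear in entry M[0][1]: det = old_det + (v - 2) * C_01
Cofactor C_01 = 2
Want det = 0: -2 + (v - 2) * 2 = 0
  (v - 2) = 2 / 2 = 1
  v = 2 + (1) = 3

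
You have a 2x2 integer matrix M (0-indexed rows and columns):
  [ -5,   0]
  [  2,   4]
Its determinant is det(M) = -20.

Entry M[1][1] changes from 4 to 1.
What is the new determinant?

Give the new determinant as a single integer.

Answer: -5

Derivation:
det is linear in row 1: changing M[1][1] by delta changes det by delta * cofactor(1,1).
Cofactor C_11 = (-1)^(1+1) * minor(1,1) = -5
Entry delta = 1 - 4 = -3
Det delta = -3 * -5 = 15
New det = -20 + 15 = -5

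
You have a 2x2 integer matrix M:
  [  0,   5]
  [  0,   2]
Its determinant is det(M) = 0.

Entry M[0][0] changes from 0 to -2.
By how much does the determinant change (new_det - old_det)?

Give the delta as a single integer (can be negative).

Answer: -4

Derivation:
Cofactor C_00 = 2
Entry delta = -2 - 0 = -2
Det delta = entry_delta * cofactor = -2 * 2 = -4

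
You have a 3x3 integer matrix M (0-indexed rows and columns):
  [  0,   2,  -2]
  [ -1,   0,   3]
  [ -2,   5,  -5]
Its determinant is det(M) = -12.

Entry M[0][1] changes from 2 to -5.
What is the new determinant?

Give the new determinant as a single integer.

Answer: 65

Derivation:
det is linear in row 0: changing M[0][1] by delta changes det by delta * cofactor(0,1).
Cofactor C_01 = (-1)^(0+1) * minor(0,1) = -11
Entry delta = -5 - 2 = -7
Det delta = -7 * -11 = 77
New det = -12 + 77 = 65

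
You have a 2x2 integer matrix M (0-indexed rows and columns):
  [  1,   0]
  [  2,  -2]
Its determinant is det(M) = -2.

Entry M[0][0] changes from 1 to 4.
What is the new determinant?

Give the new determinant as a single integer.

det is linear in row 0: changing M[0][0] by delta changes det by delta * cofactor(0,0).
Cofactor C_00 = (-1)^(0+0) * minor(0,0) = -2
Entry delta = 4 - 1 = 3
Det delta = 3 * -2 = -6
New det = -2 + -6 = -8

Answer: -8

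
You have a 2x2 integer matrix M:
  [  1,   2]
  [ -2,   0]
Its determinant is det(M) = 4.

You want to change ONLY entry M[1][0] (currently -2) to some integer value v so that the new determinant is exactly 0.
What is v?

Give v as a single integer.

Answer: 0

Derivation:
det is linear in entry M[1][0]: det = old_det + (v - -2) * C_10
Cofactor C_10 = -2
Want det = 0: 4 + (v - -2) * -2 = 0
  (v - -2) = -4 / -2 = 2
  v = -2 + (2) = 0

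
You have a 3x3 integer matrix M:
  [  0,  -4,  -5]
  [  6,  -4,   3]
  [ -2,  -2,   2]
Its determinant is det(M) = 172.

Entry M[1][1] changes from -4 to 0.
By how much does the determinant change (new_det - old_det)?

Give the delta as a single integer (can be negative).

Answer: -40

Derivation:
Cofactor C_11 = -10
Entry delta = 0 - -4 = 4
Det delta = entry_delta * cofactor = 4 * -10 = -40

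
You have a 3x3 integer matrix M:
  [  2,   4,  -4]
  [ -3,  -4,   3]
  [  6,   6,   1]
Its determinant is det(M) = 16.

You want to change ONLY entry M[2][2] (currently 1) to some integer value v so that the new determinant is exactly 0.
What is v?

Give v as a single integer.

det is linear in entry M[2][2]: det = old_det + (v - 1) * C_22
Cofactor C_22 = 4
Want det = 0: 16 + (v - 1) * 4 = 0
  (v - 1) = -16 / 4 = -4
  v = 1 + (-4) = -3

Answer: -3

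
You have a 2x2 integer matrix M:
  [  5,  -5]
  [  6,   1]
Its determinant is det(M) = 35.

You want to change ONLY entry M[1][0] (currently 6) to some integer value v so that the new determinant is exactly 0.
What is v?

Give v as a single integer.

det is linear in entry M[1][0]: det = old_det + (v - 6) * C_10
Cofactor C_10 = 5
Want det = 0: 35 + (v - 6) * 5 = 0
  (v - 6) = -35 / 5 = -7
  v = 6 + (-7) = -1

Answer: -1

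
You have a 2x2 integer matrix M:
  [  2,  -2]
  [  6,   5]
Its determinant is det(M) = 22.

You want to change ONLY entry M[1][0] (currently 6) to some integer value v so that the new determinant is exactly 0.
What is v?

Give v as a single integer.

det is linear in entry M[1][0]: det = old_det + (v - 6) * C_10
Cofactor C_10 = 2
Want det = 0: 22 + (v - 6) * 2 = 0
  (v - 6) = -22 / 2 = -11
  v = 6 + (-11) = -5

Answer: -5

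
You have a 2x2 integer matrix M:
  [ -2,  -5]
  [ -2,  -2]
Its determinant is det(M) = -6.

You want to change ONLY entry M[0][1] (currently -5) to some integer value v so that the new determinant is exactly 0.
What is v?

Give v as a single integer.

Answer: -2

Derivation:
det is linear in entry M[0][1]: det = old_det + (v - -5) * C_01
Cofactor C_01 = 2
Want det = 0: -6 + (v - -5) * 2 = 0
  (v - -5) = 6 / 2 = 3
  v = -5 + (3) = -2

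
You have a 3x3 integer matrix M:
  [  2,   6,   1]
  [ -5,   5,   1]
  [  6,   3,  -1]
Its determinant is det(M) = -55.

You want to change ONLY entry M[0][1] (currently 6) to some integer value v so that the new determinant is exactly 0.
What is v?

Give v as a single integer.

det is linear in entry M[0][1]: det = old_det + (v - 6) * C_01
Cofactor C_01 = 1
Want det = 0: -55 + (v - 6) * 1 = 0
  (v - 6) = 55 / 1 = 55
  v = 6 + (55) = 61

Answer: 61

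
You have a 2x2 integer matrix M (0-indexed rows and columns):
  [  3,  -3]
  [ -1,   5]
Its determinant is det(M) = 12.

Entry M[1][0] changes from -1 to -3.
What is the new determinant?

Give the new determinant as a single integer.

Answer: 6

Derivation:
det is linear in row 1: changing M[1][0] by delta changes det by delta * cofactor(1,0).
Cofactor C_10 = (-1)^(1+0) * minor(1,0) = 3
Entry delta = -3 - -1 = -2
Det delta = -2 * 3 = -6
New det = 12 + -6 = 6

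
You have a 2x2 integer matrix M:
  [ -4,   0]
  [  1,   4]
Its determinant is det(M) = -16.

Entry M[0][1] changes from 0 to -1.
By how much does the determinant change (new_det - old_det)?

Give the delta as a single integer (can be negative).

Cofactor C_01 = -1
Entry delta = -1 - 0 = -1
Det delta = entry_delta * cofactor = -1 * -1 = 1

Answer: 1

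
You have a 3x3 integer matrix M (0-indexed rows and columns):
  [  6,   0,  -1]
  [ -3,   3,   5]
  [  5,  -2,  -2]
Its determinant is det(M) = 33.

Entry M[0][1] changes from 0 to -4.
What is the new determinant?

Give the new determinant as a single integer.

Answer: -43

Derivation:
det is linear in row 0: changing M[0][1] by delta changes det by delta * cofactor(0,1).
Cofactor C_01 = (-1)^(0+1) * minor(0,1) = 19
Entry delta = -4 - 0 = -4
Det delta = -4 * 19 = -76
New det = 33 + -76 = -43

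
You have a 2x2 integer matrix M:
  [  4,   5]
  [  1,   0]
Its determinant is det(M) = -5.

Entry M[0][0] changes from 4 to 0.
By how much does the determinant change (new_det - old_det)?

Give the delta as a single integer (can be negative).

Cofactor C_00 = 0
Entry delta = 0 - 4 = -4
Det delta = entry_delta * cofactor = -4 * 0 = 0

Answer: 0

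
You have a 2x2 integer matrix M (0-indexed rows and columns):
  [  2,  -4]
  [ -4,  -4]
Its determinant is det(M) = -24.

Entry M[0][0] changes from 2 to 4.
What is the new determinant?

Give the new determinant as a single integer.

det is linear in row 0: changing M[0][0] by delta changes det by delta * cofactor(0,0).
Cofactor C_00 = (-1)^(0+0) * minor(0,0) = -4
Entry delta = 4 - 2 = 2
Det delta = 2 * -4 = -8
New det = -24 + -8 = -32

Answer: -32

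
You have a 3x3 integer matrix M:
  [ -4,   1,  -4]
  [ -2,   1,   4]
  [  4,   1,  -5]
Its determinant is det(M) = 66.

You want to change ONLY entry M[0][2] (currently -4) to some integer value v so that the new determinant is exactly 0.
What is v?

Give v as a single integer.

Answer: 7

Derivation:
det is linear in entry M[0][2]: det = old_det + (v - -4) * C_02
Cofactor C_02 = -6
Want det = 0: 66 + (v - -4) * -6 = 0
  (v - -4) = -66 / -6 = 11
  v = -4 + (11) = 7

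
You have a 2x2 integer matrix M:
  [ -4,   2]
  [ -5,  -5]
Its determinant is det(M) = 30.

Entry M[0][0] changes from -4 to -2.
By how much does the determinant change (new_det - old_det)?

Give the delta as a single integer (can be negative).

Answer: -10

Derivation:
Cofactor C_00 = -5
Entry delta = -2 - -4 = 2
Det delta = entry_delta * cofactor = 2 * -5 = -10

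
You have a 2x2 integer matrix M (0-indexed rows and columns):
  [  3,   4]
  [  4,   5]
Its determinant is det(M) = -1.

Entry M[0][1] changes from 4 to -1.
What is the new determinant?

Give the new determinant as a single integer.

det is linear in row 0: changing M[0][1] by delta changes det by delta * cofactor(0,1).
Cofactor C_01 = (-1)^(0+1) * minor(0,1) = -4
Entry delta = -1 - 4 = -5
Det delta = -5 * -4 = 20
New det = -1 + 20 = 19

Answer: 19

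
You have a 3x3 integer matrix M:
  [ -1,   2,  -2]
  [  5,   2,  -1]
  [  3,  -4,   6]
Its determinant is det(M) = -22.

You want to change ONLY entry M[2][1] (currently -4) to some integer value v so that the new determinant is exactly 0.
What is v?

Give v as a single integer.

det is linear in entry M[2][1]: det = old_det + (v - -4) * C_21
Cofactor C_21 = -11
Want det = 0: -22 + (v - -4) * -11 = 0
  (v - -4) = 22 / -11 = -2
  v = -4 + (-2) = -6

Answer: -6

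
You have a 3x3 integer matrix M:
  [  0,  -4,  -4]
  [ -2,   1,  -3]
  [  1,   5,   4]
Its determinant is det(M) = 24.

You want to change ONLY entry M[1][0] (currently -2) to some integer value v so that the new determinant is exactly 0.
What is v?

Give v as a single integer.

Answer: 4

Derivation:
det is linear in entry M[1][0]: det = old_det + (v - -2) * C_10
Cofactor C_10 = -4
Want det = 0: 24 + (v - -2) * -4 = 0
  (v - -2) = -24 / -4 = 6
  v = -2 + (6) = 4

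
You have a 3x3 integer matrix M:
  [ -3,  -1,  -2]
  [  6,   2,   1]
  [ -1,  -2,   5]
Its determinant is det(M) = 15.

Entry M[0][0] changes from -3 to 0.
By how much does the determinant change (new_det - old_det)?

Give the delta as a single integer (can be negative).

Answer: 36

Derivation:
Cofactor C_00 = 12
Entry delta = 0 - -3 = 3
Det delta = entry_delta * cofactor = 3 * 12 = 36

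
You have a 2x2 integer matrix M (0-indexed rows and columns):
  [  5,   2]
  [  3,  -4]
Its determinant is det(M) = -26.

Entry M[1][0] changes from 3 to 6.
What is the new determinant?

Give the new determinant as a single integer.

det is linear in row 1: changing M[1][0] by delta changes det by delta * cofactor(1,0).
Cofactor C_10 = (-1)^(1+0) * minor(1,0) = -2
Entry delta = 6 - 3 = 3
Det delta = 3 * -2 = -6
New det = -26 + -6 = -32

Answer: -32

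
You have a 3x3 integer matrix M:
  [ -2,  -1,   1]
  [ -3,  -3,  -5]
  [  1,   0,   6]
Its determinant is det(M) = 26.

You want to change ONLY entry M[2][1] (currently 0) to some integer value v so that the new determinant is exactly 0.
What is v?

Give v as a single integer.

Answer: 2

Derivation:
det is linear in entry M[2][1]: det = old_det + (v - 0) * C_21
Cofactor C_21 = -13
Want det = 0: 26 + (v - 0) * -13 = 0
  (v - 0) = -26 / -13 = 2
  v = 0 + (2) = 2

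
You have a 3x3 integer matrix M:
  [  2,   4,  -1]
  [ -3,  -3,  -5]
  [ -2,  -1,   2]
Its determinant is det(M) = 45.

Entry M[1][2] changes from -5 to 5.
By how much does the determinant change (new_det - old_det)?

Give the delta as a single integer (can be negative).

Answer: -60

Derivation:
Cofactor C_12 = -6
Entry delta = 5 - -5 = 10
Det delta = entry_delta * cofactor = 10 * -6 = -60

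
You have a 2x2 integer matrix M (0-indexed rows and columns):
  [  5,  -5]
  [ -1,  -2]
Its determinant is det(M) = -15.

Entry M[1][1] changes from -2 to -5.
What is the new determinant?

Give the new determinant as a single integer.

det is linear in row 1: changing M[1][1] by delta changes det by delta * cofactor(1,1).
Cofactor C_11 = (-1)^(1+1) * minor(1,1) = 5
Entry delta = -5 - -2 = -3
Det delta = -3 * 5 = -15
New det = -15 + -15 = -30

Answer: -30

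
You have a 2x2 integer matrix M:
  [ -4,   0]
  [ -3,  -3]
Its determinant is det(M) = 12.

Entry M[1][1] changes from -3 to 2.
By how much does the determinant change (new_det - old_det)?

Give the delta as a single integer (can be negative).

Cofactor C_11 = -4
Entry delta = 2 - -3 = 5
Det delta = entry_delta * cofactor = 5 * -4 = -20

Answer: -20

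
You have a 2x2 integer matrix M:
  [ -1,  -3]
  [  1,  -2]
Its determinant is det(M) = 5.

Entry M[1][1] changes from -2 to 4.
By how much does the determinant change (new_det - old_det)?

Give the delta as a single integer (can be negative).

Answer: -6

Derivation:
Cofactor C_11 = -1
Entry delta = 4 - -2 = 6
Det delta = entry_delta * cofactor = 6 * -1 = -6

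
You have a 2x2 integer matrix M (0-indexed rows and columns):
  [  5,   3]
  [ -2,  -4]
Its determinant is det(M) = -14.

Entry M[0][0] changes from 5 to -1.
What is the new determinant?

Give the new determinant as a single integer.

det is linear in row 0: changing M[0][0] by delta changes det by delta * cofactor(0,0).
Cofactor C_00 = (-1)^(0+0) * minor(0,0) = -4
Entry delta = -1 - 5 = -6
Det delta = -6 * -4 = 24
New det = -14 + 24 = 10

Answer: 10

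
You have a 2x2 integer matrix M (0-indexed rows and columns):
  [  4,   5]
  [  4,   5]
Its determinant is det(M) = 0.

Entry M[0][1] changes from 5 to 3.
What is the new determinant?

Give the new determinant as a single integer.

det is linear in row 0: changing M[0][1] by delta changes det by delta * cofactor(0,1).
Cofactor C_01 = (-1)^(0+1) * minor(0,1) = -4
Entry delta = 3 - 5 = -2
Det delta = -2 * -4 = 8
New det = 0 + 8 = 8

Answer: 8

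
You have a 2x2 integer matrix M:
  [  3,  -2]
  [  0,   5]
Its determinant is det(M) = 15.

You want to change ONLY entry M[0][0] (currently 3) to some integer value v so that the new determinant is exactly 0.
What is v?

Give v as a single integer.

det is linear in entry M[0][0]: det = old_det + (v - 3) * C_00
Cofactor C_00 = 5
Want det = 0: 15 + (v - 3) * 5 = 0
  (v - 3) = -15 / 5 = -3
  v = 3 + (-3) = 0

Answer: 0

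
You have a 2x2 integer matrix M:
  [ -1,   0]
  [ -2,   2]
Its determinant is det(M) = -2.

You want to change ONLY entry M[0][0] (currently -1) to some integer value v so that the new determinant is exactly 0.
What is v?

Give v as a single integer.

Answer: 0

Derivation:
det is linear in entry M[0][0]: det = old_det + (v - -1) * C_00
Cofactor C_00 = 2
Want det = 0: -2 + (v - -1) * 2 = 0
  (v - -1) = 2 / 2 = 1
  v = -1 + (1) = 0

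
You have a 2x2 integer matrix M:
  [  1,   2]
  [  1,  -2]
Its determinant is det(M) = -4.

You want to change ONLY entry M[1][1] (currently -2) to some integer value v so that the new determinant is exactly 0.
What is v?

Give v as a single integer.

Answer: 2

Derivation:
det is linear in entry M[1][1]: det = old_det + (v - -2) * C_11
Cofactor C_11 = 1
Want det = 0: -4 + (v - -2) * 1 = 0
  (v - -2) = 4 / 1 = 4
  v = -2 + (4) = 2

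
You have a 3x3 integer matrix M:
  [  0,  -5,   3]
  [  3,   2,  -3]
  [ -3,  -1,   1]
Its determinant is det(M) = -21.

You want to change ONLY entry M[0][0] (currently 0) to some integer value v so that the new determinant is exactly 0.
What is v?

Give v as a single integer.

Answer: -21

Derivation:
det is linear in entry M[0][0]: det = old_det + (v - 0) * C_00
Cofactor C_00 = -1
Want det = 0: -21 + (v - 0) * -1 = 0
  (v - 0) = 21 / -1 = -21
  v = 0 + (-21) = -21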